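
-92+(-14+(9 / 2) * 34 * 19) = 2801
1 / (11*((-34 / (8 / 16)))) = -1 / 748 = -0.00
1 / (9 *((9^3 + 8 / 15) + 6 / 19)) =0.00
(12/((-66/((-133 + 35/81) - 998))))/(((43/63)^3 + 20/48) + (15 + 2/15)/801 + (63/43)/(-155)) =1341524000093760/4856031937823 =276.26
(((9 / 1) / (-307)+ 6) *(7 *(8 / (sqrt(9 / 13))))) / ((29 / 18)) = 615888 *sqrt(13) / 8903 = 249.42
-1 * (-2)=2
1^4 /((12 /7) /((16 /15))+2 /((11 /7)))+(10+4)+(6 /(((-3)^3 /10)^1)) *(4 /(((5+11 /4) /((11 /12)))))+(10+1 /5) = 87218879 /3712095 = 23.50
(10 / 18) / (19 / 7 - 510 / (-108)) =70 / 937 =0.07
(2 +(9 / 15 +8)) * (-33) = -1749 / 5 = -349.80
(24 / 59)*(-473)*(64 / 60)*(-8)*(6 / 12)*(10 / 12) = 121088 / 177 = 684.11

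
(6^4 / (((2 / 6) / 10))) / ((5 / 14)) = 108864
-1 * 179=-179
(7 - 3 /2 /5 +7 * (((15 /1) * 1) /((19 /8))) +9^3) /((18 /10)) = 148183 /342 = 433.28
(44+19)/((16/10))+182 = 221.38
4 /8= 1 /2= 0.50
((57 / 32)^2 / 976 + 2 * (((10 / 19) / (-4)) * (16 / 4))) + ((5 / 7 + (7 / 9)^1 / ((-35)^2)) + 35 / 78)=44423567953 / 388800921600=0.11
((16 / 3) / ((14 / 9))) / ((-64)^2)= 3 / 3584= 0.00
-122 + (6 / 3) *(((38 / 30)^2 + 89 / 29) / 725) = -577075262 / 4730625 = -121.99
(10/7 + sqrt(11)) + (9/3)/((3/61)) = sqrt(11) + 437/7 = 65.75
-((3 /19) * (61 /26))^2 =-33489 /244036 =-0.14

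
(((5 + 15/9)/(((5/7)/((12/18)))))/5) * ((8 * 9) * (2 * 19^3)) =6145664/5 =1229132.80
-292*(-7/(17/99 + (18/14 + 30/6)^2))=9915444/192497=51.51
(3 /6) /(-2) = -1 /4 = -0.25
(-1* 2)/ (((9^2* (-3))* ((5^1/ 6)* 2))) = 2/ 405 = 0.00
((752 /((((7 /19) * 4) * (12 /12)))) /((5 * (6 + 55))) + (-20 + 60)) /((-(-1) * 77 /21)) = 266916 /23485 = 11.37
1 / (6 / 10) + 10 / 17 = 2.25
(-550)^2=302500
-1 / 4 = -0.25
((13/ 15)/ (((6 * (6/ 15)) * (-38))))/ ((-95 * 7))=0.00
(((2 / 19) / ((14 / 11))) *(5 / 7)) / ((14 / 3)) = 165 / 13034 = 0.01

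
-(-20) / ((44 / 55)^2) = 125 / 4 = 31.25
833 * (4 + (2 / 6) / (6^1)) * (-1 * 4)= -13513.11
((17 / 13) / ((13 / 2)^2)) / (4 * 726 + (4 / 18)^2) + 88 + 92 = 23255817597 / 129198979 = 180.00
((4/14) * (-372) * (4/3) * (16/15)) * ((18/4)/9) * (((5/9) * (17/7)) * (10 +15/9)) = -674560/567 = -1189.70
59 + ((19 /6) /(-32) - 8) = 9773 /192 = 50.90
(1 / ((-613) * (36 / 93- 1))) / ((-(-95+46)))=31 / 570703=0.00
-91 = -91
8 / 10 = 4 / 5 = 0.80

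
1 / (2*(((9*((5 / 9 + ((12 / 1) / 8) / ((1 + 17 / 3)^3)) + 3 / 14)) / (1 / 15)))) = 11200 / 2343309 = 0.00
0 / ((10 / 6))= 0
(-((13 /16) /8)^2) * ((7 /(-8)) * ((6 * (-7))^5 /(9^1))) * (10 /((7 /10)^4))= -698709375 /128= -5458666.99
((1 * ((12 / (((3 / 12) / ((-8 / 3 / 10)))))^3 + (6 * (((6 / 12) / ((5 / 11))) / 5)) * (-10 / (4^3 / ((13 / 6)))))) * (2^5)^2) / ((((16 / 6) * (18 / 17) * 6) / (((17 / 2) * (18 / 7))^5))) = -632478527204.11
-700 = -700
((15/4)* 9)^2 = 18225/16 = 1139.06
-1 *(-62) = 62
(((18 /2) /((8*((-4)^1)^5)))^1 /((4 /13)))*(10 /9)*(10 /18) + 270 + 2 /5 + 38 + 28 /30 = 45612731 /147456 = 309.33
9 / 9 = 1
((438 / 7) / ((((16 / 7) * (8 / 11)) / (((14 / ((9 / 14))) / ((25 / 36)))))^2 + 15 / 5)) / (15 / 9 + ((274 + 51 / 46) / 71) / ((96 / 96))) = 8727444908028 / 2320925941165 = 3.76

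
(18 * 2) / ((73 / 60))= 2160 / 73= 29.59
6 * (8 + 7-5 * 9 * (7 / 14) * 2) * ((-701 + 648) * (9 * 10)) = 858600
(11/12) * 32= 88/3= 29.33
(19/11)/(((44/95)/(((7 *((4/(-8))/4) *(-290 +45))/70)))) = 88445/7744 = 11.42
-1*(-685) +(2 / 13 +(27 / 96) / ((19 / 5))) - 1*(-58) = 5874473 / 7904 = 743.23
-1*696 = -696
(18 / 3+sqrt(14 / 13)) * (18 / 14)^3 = 729 * sqrt(182) / 4459+4374 / 343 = 14.96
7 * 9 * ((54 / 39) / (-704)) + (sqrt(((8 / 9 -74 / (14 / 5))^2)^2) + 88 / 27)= 11903664169 / 18162144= 655.41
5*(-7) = -35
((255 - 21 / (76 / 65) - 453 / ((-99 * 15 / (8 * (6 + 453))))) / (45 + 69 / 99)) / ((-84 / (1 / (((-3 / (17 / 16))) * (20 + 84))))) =32147187 / 26699079680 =0.00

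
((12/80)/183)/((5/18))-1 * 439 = -1338941/3050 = -439.00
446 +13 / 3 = 1351 / 3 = 450.33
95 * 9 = 855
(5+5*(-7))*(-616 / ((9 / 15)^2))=154000 / 3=51333.33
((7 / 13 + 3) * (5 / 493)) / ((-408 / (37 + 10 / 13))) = -56465 / 16996668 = -0.00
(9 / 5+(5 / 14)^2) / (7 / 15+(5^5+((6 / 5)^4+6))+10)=708375 / 1155251048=0.00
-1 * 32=-32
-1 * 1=-1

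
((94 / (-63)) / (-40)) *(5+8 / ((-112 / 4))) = 517 / 2940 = 0.18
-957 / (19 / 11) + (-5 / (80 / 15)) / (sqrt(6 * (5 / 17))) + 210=-6537 / 19-sqrt(510) / 32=-344.76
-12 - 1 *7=-19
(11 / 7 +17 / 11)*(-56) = -1920 / 11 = -174.55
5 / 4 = 1.25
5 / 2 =2.50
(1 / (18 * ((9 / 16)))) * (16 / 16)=8 / 81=0.10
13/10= 1.30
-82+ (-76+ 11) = -147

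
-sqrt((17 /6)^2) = -17 /6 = -2.83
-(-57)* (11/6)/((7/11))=2299/14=164.21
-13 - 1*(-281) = 268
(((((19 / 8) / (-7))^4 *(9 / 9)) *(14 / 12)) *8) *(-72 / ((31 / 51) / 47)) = -937138311 / 1361024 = -688.55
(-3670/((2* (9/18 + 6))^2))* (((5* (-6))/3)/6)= 18350/507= 36.19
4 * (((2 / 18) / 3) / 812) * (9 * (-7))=-1 / 87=-0.01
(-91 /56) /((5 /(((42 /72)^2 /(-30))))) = 637 /172800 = 0.00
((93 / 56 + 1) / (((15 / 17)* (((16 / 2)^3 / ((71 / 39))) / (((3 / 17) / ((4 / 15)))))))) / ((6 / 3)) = 10579 / 2981888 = 0.00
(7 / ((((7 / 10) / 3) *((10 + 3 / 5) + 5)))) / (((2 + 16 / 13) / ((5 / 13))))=125 / 546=0.23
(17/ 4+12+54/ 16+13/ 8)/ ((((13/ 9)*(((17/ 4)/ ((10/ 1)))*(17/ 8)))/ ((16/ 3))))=19200/ 221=86.88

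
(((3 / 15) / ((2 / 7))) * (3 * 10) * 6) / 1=126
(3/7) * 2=6/7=0.86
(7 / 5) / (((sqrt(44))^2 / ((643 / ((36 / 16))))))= 4501 / 495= 9.09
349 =349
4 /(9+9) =2 /9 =0.22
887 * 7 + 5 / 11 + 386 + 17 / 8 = 580587 / 88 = 6597.58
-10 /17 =-0.59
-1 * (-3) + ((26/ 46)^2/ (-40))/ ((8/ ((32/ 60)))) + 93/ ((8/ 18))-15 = 197.25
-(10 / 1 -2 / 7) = -68 / 7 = -9.71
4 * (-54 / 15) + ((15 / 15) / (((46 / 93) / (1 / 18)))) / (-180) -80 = -4689823 / 49680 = -94.40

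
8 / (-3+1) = -4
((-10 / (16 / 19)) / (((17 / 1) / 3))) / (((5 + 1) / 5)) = -475 / 272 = -1.75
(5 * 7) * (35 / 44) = 1225 / 44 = 27.84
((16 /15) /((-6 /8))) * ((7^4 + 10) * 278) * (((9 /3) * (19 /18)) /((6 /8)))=-1630067456 /405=-4024857.92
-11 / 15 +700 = 10489 / 15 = 699.27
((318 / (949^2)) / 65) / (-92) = -159 / 2692796990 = -0.00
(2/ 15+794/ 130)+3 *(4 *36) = 85457/ 195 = 438.24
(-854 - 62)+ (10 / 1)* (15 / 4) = -878.50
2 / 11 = 0.18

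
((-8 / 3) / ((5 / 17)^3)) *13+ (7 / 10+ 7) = -1354.84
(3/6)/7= 1/14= 0.07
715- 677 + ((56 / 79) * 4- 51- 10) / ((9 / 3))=4411 / 237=18.61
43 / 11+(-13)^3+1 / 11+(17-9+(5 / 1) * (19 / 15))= -6536 / 3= -2178.67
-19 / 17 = -1.12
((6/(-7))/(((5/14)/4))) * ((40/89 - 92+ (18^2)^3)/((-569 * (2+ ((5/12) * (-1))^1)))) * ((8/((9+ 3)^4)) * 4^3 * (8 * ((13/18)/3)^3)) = 283754423220736/284078538855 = 998.86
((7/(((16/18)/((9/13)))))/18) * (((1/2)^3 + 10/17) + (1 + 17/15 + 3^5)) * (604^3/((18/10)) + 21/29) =8628351457659857/946560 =9115482861.79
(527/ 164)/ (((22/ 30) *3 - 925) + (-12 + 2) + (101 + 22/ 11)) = -2635/ 680436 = -0.00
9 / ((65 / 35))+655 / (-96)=-2467 / 1248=-1.98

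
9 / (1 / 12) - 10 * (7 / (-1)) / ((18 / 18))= 178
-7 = -7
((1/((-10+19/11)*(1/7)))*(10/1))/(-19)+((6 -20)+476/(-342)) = -33226/2223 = -14.95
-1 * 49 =-49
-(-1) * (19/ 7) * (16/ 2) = 152/ 7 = 21.71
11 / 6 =1.83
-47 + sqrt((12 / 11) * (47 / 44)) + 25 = -22 + sqrt(141) / 11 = -20.92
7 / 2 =3.50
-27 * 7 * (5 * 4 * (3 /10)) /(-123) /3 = 126 /41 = 3.07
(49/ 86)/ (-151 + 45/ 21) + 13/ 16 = 289867/ 358448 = 0.81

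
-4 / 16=-1 / 4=-0.25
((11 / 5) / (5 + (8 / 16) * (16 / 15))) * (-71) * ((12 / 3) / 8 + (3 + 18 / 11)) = -24069 / 166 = -144.99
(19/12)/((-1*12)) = -19/144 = -0.13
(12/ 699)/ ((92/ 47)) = 0.01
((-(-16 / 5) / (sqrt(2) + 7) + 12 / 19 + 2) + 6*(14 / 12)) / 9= 45133 / 40185-16*sqrt(2) / 2115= 1.11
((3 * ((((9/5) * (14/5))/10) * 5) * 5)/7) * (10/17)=54/17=3.18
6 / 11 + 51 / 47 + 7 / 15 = 16264 / 7755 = 2.10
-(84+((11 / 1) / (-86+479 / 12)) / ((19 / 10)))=-881268 / 10507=-83.87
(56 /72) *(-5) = -35 /9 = -3.89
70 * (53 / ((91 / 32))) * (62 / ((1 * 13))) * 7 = 7360640 / 169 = 43554.08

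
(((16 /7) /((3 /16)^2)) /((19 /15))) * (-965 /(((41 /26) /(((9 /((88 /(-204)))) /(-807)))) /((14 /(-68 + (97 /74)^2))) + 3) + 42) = 1928392140922880 /827951007827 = 2329.11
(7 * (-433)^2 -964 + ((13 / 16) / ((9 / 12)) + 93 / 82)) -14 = 645232031 / 492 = 1311447.22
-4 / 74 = -2 / 37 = -0.05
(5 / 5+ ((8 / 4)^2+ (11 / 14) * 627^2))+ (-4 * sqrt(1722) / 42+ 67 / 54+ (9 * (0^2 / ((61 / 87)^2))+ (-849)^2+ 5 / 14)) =1029690.72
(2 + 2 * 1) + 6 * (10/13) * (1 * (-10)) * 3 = -1748/13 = -134.46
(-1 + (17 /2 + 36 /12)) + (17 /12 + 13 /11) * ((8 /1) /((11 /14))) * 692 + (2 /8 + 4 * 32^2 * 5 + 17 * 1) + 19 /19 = 38817.20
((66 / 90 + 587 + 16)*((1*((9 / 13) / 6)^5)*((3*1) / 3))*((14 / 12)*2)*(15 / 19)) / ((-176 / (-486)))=38992023 / 620801896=0.06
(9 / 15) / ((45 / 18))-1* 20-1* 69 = -2219 / 25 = -88.76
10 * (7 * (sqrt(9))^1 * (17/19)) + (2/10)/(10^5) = 1785000019/9500000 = 187.89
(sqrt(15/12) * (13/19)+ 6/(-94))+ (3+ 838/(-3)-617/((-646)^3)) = -10506310805195/38011645176+ 13 * sqrt(5)/38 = -275.63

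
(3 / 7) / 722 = 3 / 5054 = 0.00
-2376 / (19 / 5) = -11880 / 19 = -625.26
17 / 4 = 4.25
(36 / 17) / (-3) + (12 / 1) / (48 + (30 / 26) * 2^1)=-866 / 1853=-0.47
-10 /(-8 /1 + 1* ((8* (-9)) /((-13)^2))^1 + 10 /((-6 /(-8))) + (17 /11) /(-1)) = -55770 /18749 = -2.97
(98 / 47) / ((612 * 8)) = 0.00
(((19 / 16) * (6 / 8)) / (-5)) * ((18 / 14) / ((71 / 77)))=-5643 / 22720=-0.25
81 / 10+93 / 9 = 553 / 30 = 18.43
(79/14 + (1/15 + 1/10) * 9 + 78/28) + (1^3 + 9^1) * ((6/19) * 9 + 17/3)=75823/798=95.02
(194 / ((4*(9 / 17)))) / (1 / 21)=11543 / 6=1923.83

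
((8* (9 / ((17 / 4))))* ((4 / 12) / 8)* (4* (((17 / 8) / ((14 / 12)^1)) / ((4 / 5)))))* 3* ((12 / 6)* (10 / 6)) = 450 / 7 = 64.29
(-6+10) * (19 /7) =76 /7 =10.86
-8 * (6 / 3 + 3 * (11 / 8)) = -49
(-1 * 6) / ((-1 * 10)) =3 / 5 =0.60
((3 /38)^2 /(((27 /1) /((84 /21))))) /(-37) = -1 /40071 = -0.00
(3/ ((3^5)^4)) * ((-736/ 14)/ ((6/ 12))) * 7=-0.00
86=86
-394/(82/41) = -197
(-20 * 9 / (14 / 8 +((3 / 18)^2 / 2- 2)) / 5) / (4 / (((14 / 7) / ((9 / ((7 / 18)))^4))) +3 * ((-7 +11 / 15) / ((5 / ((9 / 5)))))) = 43218000 / 162619027601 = 0.00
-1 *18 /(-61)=18 /61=0.30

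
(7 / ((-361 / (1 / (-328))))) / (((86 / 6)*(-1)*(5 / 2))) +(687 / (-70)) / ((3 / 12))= -39.26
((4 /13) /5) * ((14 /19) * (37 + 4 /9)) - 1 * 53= -570223 /11115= -51.30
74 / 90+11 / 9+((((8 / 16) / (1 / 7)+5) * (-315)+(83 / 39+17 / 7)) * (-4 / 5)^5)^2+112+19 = 558444460323421751 / 727822265625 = 767281.36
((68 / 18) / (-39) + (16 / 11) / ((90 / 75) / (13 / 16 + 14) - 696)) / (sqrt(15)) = -13128304* sqrt(15) / 1990017315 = -0.03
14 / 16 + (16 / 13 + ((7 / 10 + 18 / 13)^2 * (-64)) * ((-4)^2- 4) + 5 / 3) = -338033603 / 101400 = -3333.66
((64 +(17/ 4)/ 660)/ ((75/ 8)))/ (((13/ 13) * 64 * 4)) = 168977/ 6336000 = 0.03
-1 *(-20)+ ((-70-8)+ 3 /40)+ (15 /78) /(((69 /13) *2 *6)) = -239797 /4140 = -57.92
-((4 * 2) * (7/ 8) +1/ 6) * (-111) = 1591/ 2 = 795.50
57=57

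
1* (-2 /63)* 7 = -2 /9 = -0.22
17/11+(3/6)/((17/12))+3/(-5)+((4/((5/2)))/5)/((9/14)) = 1.80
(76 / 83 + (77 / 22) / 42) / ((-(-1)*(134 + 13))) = 995 / 146412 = 0.01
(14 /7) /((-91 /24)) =-48 /91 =-0.53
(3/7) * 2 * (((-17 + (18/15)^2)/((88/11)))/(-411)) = 389/95900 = 0.00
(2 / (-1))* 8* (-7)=112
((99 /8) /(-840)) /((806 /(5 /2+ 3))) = -363 /3610880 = -0.00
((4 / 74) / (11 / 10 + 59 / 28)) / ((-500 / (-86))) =1204 / 415325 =0.00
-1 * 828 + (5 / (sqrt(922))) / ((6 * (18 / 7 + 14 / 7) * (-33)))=-828 - 35 * sqrt(922) / 5841792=-828.00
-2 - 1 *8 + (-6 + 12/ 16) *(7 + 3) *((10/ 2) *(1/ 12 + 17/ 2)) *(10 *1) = -90165/ 4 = -22541.25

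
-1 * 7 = -7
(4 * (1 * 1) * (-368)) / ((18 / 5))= -3680 / 9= -408.89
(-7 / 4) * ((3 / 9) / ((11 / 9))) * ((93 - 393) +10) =3045 / 22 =138.41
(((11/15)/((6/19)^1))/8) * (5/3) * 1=209/432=0.48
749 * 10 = 7490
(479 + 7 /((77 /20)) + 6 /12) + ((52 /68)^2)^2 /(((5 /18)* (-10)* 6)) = 11054577106 /22968275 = 481.30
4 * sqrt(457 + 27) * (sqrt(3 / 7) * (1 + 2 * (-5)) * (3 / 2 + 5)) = -5148 * sqrt(21) / 7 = -3370.16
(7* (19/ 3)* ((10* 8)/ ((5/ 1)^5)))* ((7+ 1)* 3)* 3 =51072/ 625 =81.72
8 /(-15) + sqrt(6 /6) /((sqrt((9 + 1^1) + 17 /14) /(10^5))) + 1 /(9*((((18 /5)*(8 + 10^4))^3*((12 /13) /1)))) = -1683650304122675267 /3156844320230031360 + 100000*sqrt(2198) /157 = 29861.14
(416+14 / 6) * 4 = 5020 / 3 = 1673.33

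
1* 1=1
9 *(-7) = -63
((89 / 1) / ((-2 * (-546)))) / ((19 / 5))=0.02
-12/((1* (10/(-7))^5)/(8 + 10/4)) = 1058841/50000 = 21.18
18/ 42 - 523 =-3658/ 7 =-522.57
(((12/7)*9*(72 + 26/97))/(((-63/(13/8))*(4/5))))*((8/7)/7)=-1366950/232897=-5.87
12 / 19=0.63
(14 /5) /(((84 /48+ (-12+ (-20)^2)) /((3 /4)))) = 42 /7795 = 0.01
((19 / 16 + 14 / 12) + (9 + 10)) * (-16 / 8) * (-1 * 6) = 1025 / 4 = 256.25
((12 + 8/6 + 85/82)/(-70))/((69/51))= -1717/11316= -0.15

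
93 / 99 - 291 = -9572 / 33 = -290.06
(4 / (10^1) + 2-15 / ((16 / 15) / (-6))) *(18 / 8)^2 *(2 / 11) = 281151 / 3520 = 79.87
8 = 8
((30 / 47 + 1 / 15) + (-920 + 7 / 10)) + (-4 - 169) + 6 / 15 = -307717 / 282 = -1091.20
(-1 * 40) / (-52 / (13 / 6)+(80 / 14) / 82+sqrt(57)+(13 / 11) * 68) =-22498044800 / 31172886607+398665960 * sqrt(57) / 31172886607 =-0.63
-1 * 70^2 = -4900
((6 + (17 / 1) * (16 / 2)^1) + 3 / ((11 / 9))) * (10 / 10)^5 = 1589 / 11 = 144.45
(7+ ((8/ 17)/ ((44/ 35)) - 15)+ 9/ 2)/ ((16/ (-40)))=5845/ 748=7.81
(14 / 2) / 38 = 7 / 38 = 0.18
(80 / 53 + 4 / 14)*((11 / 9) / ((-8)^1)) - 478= -709759 / 1484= -478.27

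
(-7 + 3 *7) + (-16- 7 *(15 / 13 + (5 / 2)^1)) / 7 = 1467 / 182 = 8.06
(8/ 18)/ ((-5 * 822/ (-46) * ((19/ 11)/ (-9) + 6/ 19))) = 0.04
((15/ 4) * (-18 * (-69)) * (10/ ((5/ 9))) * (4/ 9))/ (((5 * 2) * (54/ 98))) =6762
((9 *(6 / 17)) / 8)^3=19683 / 314432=0.06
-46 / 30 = -23 / 15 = -1.53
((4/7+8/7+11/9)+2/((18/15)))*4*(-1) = -1160/63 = -18.41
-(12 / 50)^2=-36 / 625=-0.06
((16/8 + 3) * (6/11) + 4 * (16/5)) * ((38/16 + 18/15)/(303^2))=5551/9180900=0.00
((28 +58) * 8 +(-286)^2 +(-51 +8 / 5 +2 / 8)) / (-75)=-1648697 / 1500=-1099.13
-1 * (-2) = 2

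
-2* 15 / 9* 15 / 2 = -25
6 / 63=2 / 21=0.10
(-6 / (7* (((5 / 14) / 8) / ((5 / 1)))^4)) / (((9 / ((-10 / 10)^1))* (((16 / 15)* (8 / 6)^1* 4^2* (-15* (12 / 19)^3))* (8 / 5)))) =-11763185 / 108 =-108918.38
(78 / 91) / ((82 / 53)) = 159 / 287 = 0.55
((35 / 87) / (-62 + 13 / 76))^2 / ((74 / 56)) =0.00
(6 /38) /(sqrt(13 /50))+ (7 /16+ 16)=15 * sqrt(26) /247+ 263 /16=16.75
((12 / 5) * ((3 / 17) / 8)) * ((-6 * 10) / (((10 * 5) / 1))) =-27 / 425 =-0.06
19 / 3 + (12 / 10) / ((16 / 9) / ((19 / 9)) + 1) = 3667 / 525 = 6.98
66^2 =4356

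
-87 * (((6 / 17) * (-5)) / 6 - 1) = 1914 / 17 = 112.59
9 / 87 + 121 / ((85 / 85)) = 3512 / 29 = 121.10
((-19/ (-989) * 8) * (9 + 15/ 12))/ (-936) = -779/ 462852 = -0.00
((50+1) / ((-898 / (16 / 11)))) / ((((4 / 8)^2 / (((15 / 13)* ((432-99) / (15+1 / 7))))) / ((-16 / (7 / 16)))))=1043435520 / 3402971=306.62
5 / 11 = 0.45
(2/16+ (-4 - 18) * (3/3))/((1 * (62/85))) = -29.99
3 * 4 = 12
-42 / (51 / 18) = -252 / 17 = -14.82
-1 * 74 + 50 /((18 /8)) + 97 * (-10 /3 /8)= -3319 /36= -92.19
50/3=16.67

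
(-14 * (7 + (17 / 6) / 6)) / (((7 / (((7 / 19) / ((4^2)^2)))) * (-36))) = 1883 / 3151872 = 0.00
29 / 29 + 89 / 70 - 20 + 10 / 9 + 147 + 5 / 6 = 131.22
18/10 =9/5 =1.80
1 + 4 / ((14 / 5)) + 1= 24 / 7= 3.43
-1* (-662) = 662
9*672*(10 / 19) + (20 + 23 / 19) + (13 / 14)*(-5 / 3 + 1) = 1278296 / 399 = 3203.75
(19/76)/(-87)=-0.00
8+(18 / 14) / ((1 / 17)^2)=2657 / 7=379.57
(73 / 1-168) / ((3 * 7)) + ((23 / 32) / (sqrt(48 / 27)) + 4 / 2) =-5335 / 2688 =-1.98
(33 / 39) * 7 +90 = 1247 / 13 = 95.92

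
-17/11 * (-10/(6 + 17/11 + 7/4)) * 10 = 6800/409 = 16.63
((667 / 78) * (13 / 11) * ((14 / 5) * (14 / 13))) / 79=65366 / 169455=0.39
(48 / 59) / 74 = 24 / 2183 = 0.01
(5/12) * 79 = 395/12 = 32.92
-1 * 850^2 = -722500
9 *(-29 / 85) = -261 / 85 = -3.07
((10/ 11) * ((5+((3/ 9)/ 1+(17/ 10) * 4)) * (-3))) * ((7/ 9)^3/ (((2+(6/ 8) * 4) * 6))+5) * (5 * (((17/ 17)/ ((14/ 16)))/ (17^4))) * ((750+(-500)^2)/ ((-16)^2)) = -10516816375/ 945536328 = -11.12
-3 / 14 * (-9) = 27 / 14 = 1.93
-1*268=-268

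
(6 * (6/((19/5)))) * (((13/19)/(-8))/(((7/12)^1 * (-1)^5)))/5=702/2527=0.28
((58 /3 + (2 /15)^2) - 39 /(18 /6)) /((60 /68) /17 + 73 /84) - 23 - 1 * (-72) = 55.90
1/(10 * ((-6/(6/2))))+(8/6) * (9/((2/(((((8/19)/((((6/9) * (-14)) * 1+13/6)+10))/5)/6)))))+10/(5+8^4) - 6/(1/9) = -54.02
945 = 945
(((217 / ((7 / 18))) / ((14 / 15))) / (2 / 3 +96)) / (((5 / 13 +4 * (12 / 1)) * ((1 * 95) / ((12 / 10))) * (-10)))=-97929 / 606513250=-0.00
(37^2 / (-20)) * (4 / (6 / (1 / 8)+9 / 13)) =-17797 / 3165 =-5.62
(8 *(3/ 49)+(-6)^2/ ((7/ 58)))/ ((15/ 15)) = 298.78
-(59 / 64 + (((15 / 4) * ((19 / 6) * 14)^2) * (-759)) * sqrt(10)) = 17690242.79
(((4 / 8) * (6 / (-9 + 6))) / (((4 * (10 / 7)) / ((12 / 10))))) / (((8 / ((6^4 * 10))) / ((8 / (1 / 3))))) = -40824 / 5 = -8164.80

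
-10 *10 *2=-200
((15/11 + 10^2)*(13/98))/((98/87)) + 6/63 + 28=12687475/316932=40.03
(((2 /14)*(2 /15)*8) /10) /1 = 8 /525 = 0.02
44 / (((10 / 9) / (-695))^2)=17215011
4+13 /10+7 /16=459 /80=5.74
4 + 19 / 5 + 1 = 8.80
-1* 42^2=-1764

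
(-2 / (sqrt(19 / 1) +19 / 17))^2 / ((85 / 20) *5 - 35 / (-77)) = 3916528 / 330692625 - 432344 *sqrt(19) / 330692625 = 0.01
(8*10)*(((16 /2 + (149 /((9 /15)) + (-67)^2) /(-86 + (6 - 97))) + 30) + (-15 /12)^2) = 543655 /531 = 1023.83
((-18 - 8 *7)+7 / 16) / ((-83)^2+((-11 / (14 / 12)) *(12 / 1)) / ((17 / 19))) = -140063 / 12875888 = -0.01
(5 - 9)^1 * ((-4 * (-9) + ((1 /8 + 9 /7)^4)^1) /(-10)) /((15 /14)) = 392991937 /26342400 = 14.92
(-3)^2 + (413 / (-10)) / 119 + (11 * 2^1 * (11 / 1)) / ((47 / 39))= 1673597 / 7990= 209.46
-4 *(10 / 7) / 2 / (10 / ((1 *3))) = -6 / 7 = -0.86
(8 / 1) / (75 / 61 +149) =122 / 2291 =0.05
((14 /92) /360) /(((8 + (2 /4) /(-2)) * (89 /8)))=14 /2855565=0.00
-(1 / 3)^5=-1 / 243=-0.00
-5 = -5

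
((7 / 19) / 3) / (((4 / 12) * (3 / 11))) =77 / 57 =1.35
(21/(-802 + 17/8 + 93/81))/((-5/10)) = 0.05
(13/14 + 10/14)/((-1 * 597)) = -23/8358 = -0.00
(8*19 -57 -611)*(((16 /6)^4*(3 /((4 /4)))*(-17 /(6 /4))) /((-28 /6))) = -11976704 /63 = -190106.41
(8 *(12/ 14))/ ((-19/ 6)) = -288/ 133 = -2.17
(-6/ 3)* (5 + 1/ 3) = -32/ 3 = -10.67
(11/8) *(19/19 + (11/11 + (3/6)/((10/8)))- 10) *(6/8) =-627/80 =-7.84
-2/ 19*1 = -2/ 19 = -0.11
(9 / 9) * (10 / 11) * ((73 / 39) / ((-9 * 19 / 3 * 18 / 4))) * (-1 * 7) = 10220 / 220077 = 0.05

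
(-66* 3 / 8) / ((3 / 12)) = -99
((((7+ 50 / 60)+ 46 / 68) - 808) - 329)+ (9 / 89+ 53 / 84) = -47776345 / 42364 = -1127.76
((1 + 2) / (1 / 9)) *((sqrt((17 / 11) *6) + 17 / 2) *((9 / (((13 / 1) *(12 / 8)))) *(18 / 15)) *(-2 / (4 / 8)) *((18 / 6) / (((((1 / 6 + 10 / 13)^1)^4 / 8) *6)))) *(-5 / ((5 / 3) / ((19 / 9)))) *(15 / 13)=64718963712 *sqrt(1122) / 312380651 + 550111191552 / 28398241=26311.06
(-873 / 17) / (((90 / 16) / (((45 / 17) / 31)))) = -6984 / 8959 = -0.78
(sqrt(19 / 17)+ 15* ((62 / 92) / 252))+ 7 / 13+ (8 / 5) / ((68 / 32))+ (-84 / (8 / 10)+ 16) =-86.61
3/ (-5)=-3/ 5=-0.60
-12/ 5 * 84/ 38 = -504/ 95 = -5.31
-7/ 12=-0.58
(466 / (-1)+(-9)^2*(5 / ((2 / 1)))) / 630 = -527 / 1260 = -0.42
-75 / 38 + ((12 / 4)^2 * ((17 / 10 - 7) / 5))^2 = 4229301 / 47500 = 89.04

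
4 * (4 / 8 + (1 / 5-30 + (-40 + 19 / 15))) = -4082 / 15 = -272.13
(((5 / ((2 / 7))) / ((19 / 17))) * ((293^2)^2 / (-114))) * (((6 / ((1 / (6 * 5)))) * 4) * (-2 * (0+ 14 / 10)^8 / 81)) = 265583296891.21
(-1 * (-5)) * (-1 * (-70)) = 350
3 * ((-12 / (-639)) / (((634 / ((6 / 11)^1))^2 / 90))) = 3240 / 863300999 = 0.00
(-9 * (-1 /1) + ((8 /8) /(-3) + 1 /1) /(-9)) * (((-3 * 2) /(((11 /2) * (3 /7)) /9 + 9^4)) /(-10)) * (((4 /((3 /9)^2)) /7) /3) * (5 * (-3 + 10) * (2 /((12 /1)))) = 6748 /826719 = 0.01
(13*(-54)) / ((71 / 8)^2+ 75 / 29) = -1302912 / 150989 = -8.63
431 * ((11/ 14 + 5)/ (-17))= -34911/ 238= -146.68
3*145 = 435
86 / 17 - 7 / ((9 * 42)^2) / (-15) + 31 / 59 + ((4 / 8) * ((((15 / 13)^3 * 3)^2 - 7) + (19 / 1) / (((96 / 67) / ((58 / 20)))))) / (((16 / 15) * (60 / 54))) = 42219163321692315067 / 1517881340681072640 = 27.81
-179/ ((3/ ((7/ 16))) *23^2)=-1253/ 25392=-0.05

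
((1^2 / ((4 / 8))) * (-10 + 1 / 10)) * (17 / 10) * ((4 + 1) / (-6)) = 561 / 20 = 28.05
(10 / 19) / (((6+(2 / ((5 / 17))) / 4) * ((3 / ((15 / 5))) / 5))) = 500 / 1463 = 0.34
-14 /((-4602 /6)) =14 /767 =0.02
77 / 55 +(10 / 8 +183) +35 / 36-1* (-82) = 12088 / 45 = 268.62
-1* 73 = -73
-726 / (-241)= 726 / 241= 3.01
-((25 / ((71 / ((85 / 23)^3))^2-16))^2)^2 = -7903405262963192179880666479491628706455230712890625 / 782011018403631380120481173096570022152244768699201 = -10.11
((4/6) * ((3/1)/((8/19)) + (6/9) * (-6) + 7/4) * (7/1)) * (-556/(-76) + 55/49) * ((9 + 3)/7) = 306384/931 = 329.09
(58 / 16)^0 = 1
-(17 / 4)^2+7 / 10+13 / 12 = -3907 / 240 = -16.28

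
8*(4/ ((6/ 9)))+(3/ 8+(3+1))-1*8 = 355/ 8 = 44.38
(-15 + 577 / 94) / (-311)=833 / 29234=0.03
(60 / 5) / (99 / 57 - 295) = -57 / 1393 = -0.04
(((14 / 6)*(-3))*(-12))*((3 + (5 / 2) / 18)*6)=1582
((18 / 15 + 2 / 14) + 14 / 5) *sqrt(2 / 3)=29 *sqrt(6) / 21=3.38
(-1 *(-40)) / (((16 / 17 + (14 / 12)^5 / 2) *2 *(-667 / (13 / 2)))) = -34369920 / 356545517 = -0.10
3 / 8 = 0.38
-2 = -2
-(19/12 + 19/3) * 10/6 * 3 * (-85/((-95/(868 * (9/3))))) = -92225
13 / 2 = 6.50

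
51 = 51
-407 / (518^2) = -11 / 7252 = -0.00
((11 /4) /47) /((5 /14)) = 77 /470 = 0.16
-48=-48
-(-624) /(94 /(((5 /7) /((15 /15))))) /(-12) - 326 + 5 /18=-1931267 /5922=-326.12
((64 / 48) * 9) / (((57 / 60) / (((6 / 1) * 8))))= 11520 / 19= 606.32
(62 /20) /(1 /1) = 31 /10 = 3.10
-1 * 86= -86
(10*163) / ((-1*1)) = -1630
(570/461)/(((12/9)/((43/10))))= 7353/1844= 3.99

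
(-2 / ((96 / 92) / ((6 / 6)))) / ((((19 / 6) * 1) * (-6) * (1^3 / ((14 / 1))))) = 161 / 114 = 1.41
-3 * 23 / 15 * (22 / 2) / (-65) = 253 / 325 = 0.78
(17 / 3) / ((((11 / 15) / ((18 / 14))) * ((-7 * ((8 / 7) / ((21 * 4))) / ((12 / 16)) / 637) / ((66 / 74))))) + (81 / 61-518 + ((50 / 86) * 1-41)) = -34943957109 / 776408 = -45007.21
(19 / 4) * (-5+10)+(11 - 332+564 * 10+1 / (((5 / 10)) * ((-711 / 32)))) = 15194525 / 2844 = 5342.66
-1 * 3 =-3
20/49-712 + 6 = -34574/49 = -705.59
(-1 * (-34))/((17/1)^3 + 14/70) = 85/12283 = 0.01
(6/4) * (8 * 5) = 60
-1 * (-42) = 42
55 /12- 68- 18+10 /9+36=-1595 /36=-44.31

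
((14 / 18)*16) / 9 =112 / 81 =1.38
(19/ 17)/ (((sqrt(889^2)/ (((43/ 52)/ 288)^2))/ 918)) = 35131/ 3692322816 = 0.00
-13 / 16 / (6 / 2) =-13 / 48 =-0.27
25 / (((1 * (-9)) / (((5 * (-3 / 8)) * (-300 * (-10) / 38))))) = 411.18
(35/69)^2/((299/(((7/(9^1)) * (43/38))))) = 368725/486850338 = 0.00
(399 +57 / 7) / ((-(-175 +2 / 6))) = 4275 / 1834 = 2.33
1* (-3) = -3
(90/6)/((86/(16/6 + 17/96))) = 1365/2752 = 0.50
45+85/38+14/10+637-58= 119251/190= 627.64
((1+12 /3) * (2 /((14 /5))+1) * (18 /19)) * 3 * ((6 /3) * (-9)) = -438.50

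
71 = 71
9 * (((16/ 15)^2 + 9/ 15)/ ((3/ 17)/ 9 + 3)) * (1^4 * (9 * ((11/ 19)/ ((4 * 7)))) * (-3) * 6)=-1615221/ 93100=-17.35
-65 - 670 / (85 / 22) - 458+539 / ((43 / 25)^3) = -798111498 / 1351619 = -590.49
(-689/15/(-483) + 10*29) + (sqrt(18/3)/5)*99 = 99*sqrt(6)/5 + 2101739/7245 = 338.59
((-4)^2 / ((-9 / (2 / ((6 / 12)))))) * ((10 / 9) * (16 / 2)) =-5120 / 81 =-63.21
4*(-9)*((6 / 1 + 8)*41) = -20664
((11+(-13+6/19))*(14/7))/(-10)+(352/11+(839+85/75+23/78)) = 872.77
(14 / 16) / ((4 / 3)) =21 / 32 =0.66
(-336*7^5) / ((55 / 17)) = -96001584 / 55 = -1745483.35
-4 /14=-2 /7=-0.29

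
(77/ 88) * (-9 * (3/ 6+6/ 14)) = -117/ 16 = -7.31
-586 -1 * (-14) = -572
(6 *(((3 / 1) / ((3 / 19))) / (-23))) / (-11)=114 / 253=0.45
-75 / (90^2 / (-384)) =32 / 9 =3.56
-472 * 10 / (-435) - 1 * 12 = -100 / 87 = -1.15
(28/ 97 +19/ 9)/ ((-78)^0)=2.40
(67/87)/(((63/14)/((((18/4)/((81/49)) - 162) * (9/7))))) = -192089/5481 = -35.05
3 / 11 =0.27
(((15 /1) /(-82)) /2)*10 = -75 /82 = -0.91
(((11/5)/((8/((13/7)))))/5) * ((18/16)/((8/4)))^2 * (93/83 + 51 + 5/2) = 105023061/59494400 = 1.77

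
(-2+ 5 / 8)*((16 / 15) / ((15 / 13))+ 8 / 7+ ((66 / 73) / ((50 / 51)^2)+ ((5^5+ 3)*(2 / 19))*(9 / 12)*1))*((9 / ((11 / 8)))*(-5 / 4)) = 27301680701 / 9709000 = 2812.00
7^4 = 2401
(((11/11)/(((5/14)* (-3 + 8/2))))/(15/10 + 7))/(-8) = -0.04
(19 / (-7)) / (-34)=19 / 238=0.08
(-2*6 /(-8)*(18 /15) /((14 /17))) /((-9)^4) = 17 /51030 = 0.00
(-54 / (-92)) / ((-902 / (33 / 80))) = -81 / 301760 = -0.00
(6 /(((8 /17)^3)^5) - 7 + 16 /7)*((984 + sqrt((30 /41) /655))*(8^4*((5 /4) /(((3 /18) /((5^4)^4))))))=137581566328964231700897216796875*sqrt(32226) /322955770855424 + 16922532658462600499210357666015625 /7516192768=2251553144374694529791410.00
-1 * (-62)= 62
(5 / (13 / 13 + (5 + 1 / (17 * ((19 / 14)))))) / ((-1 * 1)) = -1615 / 1952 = -0.83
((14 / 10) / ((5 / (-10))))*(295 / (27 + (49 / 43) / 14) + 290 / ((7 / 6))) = -726.50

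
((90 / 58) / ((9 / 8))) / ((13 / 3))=120 / 377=0.32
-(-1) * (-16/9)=-16/9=-1.78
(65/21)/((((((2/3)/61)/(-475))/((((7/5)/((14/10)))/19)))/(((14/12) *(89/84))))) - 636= -9463213/1008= -9388.11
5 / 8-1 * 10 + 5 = -35 / 8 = -4.38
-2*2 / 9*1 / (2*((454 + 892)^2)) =-1 / 8152722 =-0.00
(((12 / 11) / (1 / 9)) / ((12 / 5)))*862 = 38790 / 11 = 3526.36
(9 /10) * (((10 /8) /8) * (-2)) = -9 /32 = -0.28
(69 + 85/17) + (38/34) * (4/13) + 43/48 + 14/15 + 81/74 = 151636223/1962480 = 77.27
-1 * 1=-1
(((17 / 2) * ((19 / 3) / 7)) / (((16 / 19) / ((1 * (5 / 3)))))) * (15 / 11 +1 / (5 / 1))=23.80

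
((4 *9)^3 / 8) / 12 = 486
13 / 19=0.68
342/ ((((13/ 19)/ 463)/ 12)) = 36102888/ 13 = 2777145.23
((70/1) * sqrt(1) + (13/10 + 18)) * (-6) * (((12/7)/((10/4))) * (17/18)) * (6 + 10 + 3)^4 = -45220642.31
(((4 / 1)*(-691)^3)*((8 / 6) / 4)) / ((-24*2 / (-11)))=-3629333081 / 36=-100814807.81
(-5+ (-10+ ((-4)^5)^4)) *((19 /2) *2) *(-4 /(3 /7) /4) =-146235046492213 /3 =-48745015497404.33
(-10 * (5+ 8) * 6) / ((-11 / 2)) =1560 / 11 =141.82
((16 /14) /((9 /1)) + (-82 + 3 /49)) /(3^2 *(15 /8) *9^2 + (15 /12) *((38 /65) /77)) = -41274376 /689598693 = -0.06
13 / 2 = 6.50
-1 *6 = -6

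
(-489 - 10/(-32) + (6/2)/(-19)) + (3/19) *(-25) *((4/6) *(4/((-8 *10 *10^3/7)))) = -1857609/3800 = -488.84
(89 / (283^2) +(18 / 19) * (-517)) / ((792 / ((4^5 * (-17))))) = 1621787037568 / 150647409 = 10765.45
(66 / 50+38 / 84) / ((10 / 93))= 57691 / 3500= 16.48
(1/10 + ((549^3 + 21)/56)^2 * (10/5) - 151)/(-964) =-34225057775315361/1889440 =-18113863248.01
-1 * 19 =-19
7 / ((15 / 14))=98 / 15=6.53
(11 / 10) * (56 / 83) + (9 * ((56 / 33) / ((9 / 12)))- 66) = -44.89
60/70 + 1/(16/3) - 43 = -4699/112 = -41.96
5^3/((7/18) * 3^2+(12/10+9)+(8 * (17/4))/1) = 1250/477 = 2.62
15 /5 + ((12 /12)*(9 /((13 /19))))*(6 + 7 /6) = 2529 /26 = 97.27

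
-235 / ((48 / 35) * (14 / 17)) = -19975 / 96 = -208.07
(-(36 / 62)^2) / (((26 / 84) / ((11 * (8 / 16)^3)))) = -18711 / 12493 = -1.50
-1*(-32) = 32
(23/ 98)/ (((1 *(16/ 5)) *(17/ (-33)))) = -3795/ 26656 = -0.14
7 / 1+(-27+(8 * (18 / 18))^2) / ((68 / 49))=2289 / 68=33.66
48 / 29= 1.66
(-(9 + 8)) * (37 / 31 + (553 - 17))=-283101 / 31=-9132.29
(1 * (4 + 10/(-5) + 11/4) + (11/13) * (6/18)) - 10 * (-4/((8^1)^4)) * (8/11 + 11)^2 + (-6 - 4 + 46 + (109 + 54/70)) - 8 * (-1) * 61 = 640.15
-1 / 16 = -0.06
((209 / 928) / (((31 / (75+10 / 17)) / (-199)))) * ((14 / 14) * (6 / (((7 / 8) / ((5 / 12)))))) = -267222175 / 855848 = -312.23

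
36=36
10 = 10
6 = 6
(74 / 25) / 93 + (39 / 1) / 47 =0.86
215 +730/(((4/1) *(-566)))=243015/1132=214.68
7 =7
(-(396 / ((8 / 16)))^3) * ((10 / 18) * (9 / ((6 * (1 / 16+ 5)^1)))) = -81776640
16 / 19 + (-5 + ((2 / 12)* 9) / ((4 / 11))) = -5 / 152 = -0.03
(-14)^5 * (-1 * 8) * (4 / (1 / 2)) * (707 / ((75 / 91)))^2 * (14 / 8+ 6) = 1104189129058136576 / 5625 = 196300289610335.39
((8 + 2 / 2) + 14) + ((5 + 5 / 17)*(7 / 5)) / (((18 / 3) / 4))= 475 / 17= 27.94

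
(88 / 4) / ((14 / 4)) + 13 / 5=311 / 35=8.89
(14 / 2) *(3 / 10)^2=63 / 100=0.63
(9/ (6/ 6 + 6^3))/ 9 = 1/ 217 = 0.00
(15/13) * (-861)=-12915/13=-993.46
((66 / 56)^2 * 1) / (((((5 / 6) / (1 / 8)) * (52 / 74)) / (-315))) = -1087911 / 11648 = -93.40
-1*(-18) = 18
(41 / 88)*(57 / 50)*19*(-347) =-15407841 / 4400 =-3501.78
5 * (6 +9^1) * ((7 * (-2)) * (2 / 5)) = -420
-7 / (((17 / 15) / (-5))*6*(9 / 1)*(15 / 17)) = 0.65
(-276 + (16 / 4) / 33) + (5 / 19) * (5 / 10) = -345787 / 1254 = -275.75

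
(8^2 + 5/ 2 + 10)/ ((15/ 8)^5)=3.30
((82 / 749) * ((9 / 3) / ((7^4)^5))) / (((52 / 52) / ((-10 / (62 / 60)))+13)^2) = 22140000 / 894623037292107140917369589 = 0.00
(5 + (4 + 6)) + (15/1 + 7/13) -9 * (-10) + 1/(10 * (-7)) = 109677/910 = 120.52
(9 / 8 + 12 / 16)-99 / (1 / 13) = -10281 / 8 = -1285.12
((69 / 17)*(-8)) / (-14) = 276 / 119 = 2.32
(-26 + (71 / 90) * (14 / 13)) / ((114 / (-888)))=2177524 / 11115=195.91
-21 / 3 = -7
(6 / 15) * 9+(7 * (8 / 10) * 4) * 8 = 914 / 5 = 182.80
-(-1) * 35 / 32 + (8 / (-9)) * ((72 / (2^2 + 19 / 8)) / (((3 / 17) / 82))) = -1343173 / 288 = -4663.80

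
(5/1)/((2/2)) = 5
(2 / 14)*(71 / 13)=71 / 91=0.78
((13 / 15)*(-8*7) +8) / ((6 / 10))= -608 / 9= -67.56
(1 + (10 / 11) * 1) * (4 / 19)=84 / 209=0.40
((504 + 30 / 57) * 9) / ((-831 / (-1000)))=28758000 / 5263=5464.18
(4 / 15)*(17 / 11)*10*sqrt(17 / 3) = 136*sqrt(51) / 99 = 9.81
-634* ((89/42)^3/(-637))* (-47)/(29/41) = -430636658371/684313812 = -629.30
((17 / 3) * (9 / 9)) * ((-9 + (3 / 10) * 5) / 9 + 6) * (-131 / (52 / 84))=-483259 / 78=-6195.63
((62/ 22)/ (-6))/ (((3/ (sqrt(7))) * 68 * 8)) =-31 * sqrt(7)/ 107712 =-0.00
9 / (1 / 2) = 18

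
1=1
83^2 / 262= 6889 / 262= 26.29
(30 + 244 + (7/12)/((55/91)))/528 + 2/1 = 878437/348480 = 2.52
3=3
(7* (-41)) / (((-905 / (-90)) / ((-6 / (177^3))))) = 1148 / 37173599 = 0.00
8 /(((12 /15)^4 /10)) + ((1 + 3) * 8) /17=53637 /272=197.19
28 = 28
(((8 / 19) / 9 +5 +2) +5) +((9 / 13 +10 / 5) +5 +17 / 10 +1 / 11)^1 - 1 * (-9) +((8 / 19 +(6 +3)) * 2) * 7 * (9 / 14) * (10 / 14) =155926357 / 1711710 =91.09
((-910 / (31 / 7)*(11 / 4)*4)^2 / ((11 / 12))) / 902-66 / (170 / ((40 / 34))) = 70355143668 / 11386889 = 6178.61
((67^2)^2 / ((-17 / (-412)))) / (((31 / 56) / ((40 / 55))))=3719413309696 / 5797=641610024.10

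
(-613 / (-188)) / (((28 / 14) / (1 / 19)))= 613 / 7144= 0.09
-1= -1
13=13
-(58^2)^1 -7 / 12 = -40375 / 12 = -3364.58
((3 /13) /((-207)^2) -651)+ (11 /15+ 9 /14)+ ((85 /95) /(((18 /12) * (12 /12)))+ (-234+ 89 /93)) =-6752729205917 /7655545170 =-882.07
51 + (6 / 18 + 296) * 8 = 7265 / 3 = 2421.67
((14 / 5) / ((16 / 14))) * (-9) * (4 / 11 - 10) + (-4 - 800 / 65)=280529 / 1430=196.17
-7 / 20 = -0.35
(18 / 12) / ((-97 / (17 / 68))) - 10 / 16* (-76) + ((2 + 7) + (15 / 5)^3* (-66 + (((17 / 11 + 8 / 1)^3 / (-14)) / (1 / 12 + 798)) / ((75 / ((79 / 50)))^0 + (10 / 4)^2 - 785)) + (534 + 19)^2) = 3119183136556924567 / 10257653402744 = 304083.50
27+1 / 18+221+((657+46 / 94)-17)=751709 / 846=888.54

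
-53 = -53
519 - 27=492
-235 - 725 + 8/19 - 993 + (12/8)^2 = -1950.33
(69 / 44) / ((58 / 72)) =1.95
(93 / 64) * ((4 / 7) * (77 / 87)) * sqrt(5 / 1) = 341 * sqrt(5) / 464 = 1.64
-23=-23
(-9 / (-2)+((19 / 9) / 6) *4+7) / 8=697 / 432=1.61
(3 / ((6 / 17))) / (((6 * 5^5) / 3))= 17 / 12500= 0.00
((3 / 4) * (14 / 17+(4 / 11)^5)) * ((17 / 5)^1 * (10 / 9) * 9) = 21.16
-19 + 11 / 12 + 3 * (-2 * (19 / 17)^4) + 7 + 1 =-19489153 / 1002252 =-19.45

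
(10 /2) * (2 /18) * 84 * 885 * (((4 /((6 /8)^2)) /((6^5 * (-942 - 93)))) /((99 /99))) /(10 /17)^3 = -2029069 /11317725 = -0.18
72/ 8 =9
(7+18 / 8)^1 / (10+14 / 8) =37 / 47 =0.79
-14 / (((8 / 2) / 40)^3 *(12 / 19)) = -66500 / 3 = -22166.67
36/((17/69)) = 146.12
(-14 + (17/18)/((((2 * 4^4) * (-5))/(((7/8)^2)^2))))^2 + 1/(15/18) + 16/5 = 7139300730972508129/35624176739942400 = 200.41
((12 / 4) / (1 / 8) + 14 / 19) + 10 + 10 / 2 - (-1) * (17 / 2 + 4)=1985 / 38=52.24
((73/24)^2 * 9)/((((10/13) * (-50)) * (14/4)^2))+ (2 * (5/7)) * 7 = 3850723/392000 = 9.82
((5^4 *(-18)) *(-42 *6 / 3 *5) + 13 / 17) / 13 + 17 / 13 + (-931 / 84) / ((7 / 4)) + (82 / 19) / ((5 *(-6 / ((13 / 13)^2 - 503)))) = 363528.79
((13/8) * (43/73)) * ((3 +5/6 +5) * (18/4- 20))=-918437/7008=-131.06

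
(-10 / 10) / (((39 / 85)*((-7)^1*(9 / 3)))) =85 / 819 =0.10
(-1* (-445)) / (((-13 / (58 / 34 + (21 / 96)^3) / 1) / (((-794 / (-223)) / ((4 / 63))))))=-10641325999185 / 3229810688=-3294.72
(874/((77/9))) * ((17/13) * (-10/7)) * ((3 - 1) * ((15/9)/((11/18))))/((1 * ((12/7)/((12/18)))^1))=-4457400/11011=-404.81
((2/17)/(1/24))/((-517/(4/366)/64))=-2048/536129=-0.00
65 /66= 0.98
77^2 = 5929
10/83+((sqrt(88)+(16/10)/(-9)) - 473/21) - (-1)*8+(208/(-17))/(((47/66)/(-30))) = 2*sqrt(22)+10462959623/20889855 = 510.24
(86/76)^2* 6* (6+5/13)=460401/9386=49.05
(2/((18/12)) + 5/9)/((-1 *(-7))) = 17/63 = 0.27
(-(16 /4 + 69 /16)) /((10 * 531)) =-133 /84960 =-0.00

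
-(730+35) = -765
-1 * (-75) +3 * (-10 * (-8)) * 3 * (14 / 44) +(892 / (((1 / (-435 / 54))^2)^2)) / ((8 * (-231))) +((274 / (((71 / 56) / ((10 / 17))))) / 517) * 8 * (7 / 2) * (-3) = -437488603636885 / 250117707168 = -1749.13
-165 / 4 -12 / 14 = -1179 / 28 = -42.11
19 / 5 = 3.80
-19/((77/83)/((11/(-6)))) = 1577/42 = 37.55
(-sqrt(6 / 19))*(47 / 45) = -47*sqrt(114) / 855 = -0.59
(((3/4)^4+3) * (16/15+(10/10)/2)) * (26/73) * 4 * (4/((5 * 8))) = 172913/233600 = 0.74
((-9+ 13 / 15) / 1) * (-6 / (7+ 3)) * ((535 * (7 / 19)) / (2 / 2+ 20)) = 13054 / 285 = 45.80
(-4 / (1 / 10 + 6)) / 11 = -40 / 671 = -0.06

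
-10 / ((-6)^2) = -5 / 18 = -0.28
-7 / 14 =-1 / 2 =-0.50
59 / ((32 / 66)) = 1947 / 16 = 121.69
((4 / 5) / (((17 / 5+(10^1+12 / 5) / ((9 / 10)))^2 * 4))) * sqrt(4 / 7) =810 * sqrt(7) / 4182703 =0.00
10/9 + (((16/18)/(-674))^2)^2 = 1.11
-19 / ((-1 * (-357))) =-19 / 357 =-0.05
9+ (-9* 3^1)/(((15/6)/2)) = -63/5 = -12.60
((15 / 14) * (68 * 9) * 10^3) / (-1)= -4590000 / 7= -655714.29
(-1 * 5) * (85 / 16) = -425 / 16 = -26.56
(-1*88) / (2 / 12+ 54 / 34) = -8976 / 179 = -50.15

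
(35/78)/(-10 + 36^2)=35/100308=0.00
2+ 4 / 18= 20 / 9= 2.22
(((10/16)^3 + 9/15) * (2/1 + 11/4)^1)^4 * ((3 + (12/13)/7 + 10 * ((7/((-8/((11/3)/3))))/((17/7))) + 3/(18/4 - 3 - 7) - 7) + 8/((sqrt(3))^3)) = -15351426449850556222448471/6735740173151109120000 + 2842061499060273361 * sqrt(3)/12369505812480000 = -1881.14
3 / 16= 0.19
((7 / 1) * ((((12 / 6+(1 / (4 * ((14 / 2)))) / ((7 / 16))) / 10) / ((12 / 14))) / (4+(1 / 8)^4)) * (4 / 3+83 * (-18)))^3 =-255255891.34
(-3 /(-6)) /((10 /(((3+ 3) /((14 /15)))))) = 9 /28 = 0.32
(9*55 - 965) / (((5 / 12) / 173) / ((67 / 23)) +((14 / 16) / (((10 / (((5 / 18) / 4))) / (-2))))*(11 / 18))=56482479360 / 793147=71213.13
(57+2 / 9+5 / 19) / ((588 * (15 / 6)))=983 / 25137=0.04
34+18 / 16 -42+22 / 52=-671 / 104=-6.45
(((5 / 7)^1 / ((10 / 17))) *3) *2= 51 / 7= 7.29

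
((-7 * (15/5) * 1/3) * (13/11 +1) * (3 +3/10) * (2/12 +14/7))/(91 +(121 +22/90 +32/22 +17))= -27027/57098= -0.47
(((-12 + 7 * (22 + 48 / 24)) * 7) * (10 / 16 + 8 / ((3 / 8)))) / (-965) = -47957 / 1930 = -24.85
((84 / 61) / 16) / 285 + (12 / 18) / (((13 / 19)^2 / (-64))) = -1071097891 / 11752260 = -91.14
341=341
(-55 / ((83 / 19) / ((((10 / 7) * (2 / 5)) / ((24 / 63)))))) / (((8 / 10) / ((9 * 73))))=-10298475 / 664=-15509.75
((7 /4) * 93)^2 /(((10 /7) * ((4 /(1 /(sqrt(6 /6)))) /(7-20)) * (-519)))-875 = -84024703 /110720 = -758.89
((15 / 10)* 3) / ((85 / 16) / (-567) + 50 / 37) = 1510488 / 450455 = 3.35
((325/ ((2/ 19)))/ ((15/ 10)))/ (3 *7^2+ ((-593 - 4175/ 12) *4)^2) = 18525/ 127488004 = 0.00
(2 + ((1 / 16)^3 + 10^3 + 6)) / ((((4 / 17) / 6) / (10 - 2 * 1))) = 210567219 / 1024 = 205632.05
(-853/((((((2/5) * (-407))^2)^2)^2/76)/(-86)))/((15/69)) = 1252243984375/24093797288895891916832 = 0.00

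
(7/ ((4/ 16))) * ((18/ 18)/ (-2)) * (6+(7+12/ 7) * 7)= -938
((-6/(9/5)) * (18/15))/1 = -4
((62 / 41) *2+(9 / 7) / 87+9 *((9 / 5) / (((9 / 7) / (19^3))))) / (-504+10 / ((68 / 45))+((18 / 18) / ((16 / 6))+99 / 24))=-61142816522 / 348692085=-175.35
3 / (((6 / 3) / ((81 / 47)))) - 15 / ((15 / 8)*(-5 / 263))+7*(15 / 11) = 2238251 / 5170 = 432.93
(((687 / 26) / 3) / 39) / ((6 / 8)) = 458 / 1521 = 0.30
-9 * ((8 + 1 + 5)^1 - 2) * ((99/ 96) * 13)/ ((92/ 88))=-127413/ 92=-1384.92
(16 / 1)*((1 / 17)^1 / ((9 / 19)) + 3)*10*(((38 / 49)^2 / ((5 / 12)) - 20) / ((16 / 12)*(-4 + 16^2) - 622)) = 32.43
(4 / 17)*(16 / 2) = 32 / 17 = 1.88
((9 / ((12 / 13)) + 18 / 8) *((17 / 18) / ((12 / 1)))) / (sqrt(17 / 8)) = 0.65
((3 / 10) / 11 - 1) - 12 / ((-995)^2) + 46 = 980718501 / 21780550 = 45.03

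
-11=-11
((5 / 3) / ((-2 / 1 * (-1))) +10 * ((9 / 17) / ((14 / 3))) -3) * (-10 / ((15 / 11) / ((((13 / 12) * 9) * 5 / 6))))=526955 / 8568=61.50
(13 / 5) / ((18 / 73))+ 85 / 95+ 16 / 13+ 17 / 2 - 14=79694 / 11115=7.17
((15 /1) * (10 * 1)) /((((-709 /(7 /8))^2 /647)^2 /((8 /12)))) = 25127005225 /258752704267264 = 0.00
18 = 18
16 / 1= 16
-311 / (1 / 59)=-18349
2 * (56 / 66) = 56 / 33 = 1.70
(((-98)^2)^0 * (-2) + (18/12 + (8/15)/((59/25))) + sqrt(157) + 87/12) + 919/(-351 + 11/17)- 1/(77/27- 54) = 1591433656/363966693 + sqrt(157) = 16.90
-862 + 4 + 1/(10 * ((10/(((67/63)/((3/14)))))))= -1158233/1350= -857.95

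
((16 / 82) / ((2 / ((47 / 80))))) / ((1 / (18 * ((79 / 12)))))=11139 / 1640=6.79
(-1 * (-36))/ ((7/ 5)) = 180/ 7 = 25.71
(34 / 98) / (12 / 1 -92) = -17 / 3920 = -0.00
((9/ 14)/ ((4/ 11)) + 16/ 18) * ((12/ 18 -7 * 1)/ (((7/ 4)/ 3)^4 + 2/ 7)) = -187872/ 4483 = -41.91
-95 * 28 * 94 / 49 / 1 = -35720 / 7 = -5102.86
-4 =-4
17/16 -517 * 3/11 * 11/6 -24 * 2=-4887/16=-305.44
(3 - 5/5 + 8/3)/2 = 7/3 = 2.33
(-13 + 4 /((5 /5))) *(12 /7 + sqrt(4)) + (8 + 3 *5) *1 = -73 /7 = -10.43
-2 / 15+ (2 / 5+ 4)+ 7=169 / 15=11.27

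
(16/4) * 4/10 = 8/5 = 1.60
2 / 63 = 0.03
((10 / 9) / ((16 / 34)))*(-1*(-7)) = 595 / 36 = 16.53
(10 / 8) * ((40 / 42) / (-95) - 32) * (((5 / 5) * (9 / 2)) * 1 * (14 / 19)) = -47895 / 361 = -132.67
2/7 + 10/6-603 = -12622/21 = -601.05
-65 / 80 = -13 / 16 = -0.81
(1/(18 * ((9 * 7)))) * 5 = 5/1134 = 0.00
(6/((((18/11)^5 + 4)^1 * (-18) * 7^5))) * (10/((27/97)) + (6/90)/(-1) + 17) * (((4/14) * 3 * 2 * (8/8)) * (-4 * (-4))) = -18388158976/10060731293445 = -0.00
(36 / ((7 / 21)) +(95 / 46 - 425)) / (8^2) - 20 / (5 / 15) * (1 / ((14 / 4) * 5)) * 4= -384033 / 20608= -18.64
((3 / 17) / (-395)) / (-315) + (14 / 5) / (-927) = -657761 / 217868175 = -0.00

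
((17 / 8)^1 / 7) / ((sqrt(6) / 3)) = 17*sqrt(6) / 112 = 0.37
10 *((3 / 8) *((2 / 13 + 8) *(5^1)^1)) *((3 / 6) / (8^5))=3975 / 1703936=0.00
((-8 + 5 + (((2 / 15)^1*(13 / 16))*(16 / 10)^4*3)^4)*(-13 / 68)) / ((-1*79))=21795730841755273 / 512313842773437500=0.04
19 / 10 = 1.90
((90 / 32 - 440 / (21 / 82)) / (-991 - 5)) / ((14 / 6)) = 576335 / 780864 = 0.74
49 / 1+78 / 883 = 43345 / 883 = 49.09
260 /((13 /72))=1440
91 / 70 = 13 / 10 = 1.30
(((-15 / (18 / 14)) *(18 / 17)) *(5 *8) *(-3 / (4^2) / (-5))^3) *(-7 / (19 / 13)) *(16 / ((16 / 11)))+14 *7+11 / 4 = 42221647 / 413440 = 102.12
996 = 996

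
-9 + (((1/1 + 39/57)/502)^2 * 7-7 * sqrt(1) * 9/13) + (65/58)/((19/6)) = -115685225671/8574247097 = -13.49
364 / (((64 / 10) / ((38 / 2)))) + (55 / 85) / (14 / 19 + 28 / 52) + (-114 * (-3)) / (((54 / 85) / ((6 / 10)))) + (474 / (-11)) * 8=499234061 / 471240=1059.41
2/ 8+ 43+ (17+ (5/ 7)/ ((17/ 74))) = 30159/ 476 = 63.36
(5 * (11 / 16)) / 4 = 55 / 64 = 0.86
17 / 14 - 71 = -977 / 14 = -69.79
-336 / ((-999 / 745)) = 83440 / 333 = 250.57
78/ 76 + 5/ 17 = 853/ 646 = 1.32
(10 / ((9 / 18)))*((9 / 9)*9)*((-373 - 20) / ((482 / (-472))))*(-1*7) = -116862480 / 241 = -484906.56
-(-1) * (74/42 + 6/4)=137/42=3.26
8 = 8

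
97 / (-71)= -97 / 71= -1.37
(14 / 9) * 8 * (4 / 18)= 224 / 81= 2.77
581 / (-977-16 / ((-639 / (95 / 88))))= -4083849 / 6867143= -0.59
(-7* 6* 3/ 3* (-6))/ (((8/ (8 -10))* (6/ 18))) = -189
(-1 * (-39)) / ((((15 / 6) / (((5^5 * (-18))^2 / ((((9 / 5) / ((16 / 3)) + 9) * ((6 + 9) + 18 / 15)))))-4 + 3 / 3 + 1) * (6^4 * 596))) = -1269531250 / 50287496994819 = -0.00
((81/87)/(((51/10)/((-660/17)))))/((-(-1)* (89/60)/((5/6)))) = -3.98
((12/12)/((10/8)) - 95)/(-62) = 1.52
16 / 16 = 1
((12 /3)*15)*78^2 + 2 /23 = 8395922 /23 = 365040.09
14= 14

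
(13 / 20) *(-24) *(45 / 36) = -39 / 2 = -19.50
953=953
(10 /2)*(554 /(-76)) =-1385 /38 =-36.45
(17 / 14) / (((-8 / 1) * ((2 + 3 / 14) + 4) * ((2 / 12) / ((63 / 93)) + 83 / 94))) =-16779 / 775576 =-0.02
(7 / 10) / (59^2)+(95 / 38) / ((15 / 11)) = 95738 / 52215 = 1.83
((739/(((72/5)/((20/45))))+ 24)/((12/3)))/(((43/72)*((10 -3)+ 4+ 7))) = 1.09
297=297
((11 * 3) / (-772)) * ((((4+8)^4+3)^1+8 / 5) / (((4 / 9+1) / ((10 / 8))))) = -767.23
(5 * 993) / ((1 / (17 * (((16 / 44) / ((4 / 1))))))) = 84405 / 11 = 7673.18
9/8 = 1.12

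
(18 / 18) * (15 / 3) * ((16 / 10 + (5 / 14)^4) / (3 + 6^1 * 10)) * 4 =310453 / 605052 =0.51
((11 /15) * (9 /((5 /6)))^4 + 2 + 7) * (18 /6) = 93617991 /3125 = 29957.76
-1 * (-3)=3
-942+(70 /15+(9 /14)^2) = -550909 /588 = -936.92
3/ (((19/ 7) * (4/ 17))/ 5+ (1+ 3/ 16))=28560/ 12521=2.28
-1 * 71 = -71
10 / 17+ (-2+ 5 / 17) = -19 / 17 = -1.12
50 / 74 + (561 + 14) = 21300 / 37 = 575.68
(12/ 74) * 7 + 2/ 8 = 205/ 148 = 1.39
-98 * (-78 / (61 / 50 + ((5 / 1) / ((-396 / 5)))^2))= 29967537600 / 4798513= 6245.17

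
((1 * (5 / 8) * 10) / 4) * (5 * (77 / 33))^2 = 30625 / 144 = 212.67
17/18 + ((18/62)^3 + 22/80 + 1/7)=1.39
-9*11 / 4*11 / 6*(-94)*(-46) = -392403 / 2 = -196201.50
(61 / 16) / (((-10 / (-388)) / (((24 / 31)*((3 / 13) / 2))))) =53253 / 4030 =13.21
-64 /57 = -1.12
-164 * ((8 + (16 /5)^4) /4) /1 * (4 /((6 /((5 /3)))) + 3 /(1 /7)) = -191834408 /1875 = -102311.68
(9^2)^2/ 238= 6561/ 238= 27.57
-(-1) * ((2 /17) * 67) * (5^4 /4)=41875 /34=1231.62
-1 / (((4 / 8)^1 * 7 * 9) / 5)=-10 / 63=-0.16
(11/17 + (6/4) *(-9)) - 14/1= -913/34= -26.85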